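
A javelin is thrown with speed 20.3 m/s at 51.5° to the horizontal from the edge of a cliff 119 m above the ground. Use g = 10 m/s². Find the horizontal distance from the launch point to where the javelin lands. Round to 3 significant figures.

Components: v_x = 20.3 cos 51.5° = 12.64 m/s, v_y = 20.3 sin 51.5° = 15.89 m/s.
Vertical: 0 = 119 + 15.89 t − ½(10) t² ⇒ 5.000 t² − 15.89 t − 119 = 0.
t = [15.89 + √(252.5 + 2380)] / 10.00 = 6.720 s.
Horizontal: R = v_x · t = 12.64 × 6.720 = 84.9 m.

84.9 m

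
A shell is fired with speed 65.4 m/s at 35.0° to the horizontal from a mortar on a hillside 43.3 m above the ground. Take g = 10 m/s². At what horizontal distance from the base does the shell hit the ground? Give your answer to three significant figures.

456 m

Components: v_x = 65.4 cos 35.0° = 53.57 m/s, v_y = 65.4 sin 35.0° = 37.51 m/s.
Vertical: 0 = 43.3 + 37.51 t − ½(10) t² ⇒ 5.000 t² − 37.51 t − 43.3 = 0.
t = [37.51 + √(1407 + 866.0)] / 10.00 = 8.519 s.
Horizontal: R = v_x · t = 53.57 × 8.519 = 456 m.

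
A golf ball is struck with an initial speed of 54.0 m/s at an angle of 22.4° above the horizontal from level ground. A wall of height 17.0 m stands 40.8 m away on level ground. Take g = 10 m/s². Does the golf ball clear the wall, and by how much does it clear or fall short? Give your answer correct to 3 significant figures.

v_x = 54.0 cos 22.4° = 49.93 m/s; v_y0 = 54.0 sin 22.4° = 20.58 m/s.
Time to reach the wall: t = 40.8 / 49.93 = 0.8171 s.
Height at that point: y = 20.58×0.8171 − 5.000×0.8171² = 13.48 m.
That is 17.0 − 13.48 = 3.52 m below the top of the wall, so the golf ball does not clear it.

No — it falls 3.52 m short of clearing the wall.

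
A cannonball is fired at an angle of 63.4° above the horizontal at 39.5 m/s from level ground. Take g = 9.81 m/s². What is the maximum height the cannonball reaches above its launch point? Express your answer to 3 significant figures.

63.6 m

Vertical component of launch velocity: v_y = 39.5 sin 63.4° = 35.32 m/s.
At the highest point the vertical velocity is zero, so v_y² = 2 g h_max.
h_max = (35.32)² / (2 × 9.81) = 1248 / 19.62 = 63.6 m.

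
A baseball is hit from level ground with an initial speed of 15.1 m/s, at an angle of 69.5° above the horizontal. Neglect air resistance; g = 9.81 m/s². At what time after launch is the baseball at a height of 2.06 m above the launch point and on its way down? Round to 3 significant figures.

2.73 s

v_y0 = 15.1 sin 69.5° = 14.14 m/s.
Set y = v_y0 t − ½ g t² = 2.06: 4.905 t² − 14.14 t + 2.06 = 0.
t = [14.14 ± √(199.9 − 40.42)] / 9.81 = (14.14 ± 12.63) / 9.81, giving t = 0.154 s or t = 2.73 s.
On the way down corresponds to the larger root: t = 2.73 s.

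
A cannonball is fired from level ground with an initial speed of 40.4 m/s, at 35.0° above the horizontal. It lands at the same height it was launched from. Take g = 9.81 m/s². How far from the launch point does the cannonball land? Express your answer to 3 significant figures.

156 m

Components: v_x = 40.4 cos 35.0° = 33.09 m/s, v_y = 40.4 sin 35.0° = 23.17 m/s.
Time of flight (same landing height): t = 2 v_y / g = 2 × 23.17 / 9.81 = 4.724 s.
Range: R = v_x · t = 33.09 × 4.724 = 156 m.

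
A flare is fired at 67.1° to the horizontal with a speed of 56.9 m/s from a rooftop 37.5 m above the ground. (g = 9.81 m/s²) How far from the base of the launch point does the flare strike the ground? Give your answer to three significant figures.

Components: v_x = 56.9 cos 67.1° = 22.14 m/s, v_y = 56.9 sin 67.1° = 52.42 m/s.
Vertical: 0 = 37.5 + 52.42 t − ½(9.81) t² ⇒ 4.905 t² − 52.42 t − 37.5 = 0.
t = [52.42 + √(2748 + 735.8)] / 9.810 = 11.36 s.
Horizontal: R = v_x · t = 22.14 × 11.36 = 252 m.

252 m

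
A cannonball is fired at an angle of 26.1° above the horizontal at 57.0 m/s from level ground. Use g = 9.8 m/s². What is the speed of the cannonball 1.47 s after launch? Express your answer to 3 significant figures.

v_x = 57.0 cos 26.1° = 51.19 m/s (constant).
v_y(t) = 57.0 sin 26.1° − g t = 25.08 − 9.8 × 1.47 = 10.67 m/s.
Speed = √(v_x² + v_y²) = √(2620 + 113.8) = 52.3 m/s.

52.3 m/s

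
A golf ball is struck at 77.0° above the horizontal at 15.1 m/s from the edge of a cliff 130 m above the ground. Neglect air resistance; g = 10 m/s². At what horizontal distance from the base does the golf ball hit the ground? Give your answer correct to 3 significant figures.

Components: v_x = 15.1 cos 77.0° = 3.397 m/s, v_y = 15.1 sin 77.0° = 14.71 m/s.
Vertical: 0 = 130 + 14.71 t − ½(10) t² ⇒ 5.000 t² − 14.71 t − 130 = 0.
t = [14.71 + √(216.4 + 2600)] / 10.00 = 6.778 s.
Horizontal: R = v_x · t = 3.397 × 6.778 = 23.0 m.

23.0 m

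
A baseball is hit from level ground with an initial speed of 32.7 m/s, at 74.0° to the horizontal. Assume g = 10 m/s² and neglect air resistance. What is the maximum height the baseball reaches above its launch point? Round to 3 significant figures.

49.4 m

Vertical component of launch velocity: v_y = 32.7 sin 74.0° = 31.43 m/s.
At the highest point the vertical velocity is zero, so v_y² = 2 g h_max.
h_max = (31.43)² / (2 × 10) = 987.8 / 20.00 = 49.4 m.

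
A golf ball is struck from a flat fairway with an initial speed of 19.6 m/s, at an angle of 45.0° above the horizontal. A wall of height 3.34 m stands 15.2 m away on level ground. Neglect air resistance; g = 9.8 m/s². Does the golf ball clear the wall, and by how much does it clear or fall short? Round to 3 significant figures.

v_x = 19.6 cos 45.0° = 13.86 m/s; v_y0 = 19.6 sin 45.0° = 13.86 m/s.
Time to reach the wall: t = 15.2 / 13.86 = 1.097 s.
Height at that point: y = 13.86×1.097 − 4.900×1.097² = 9.308 m.
That is 9.308 − 3.34 = 5.97 m above the top of the wall, so the golf ball clears it.

Yes — it clears the wall by 5.97 m.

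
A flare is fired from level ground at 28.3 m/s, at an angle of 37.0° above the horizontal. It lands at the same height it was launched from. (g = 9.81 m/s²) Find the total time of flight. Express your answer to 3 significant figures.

Vertical component: v_y = 28.3 sin 37.0° = 17.03 m/s.
For a projectile landing at launch height, time of flight is t = 2 v_y / g = 2 × 17.03 / 9.81 = 3.47 s.

3.47 s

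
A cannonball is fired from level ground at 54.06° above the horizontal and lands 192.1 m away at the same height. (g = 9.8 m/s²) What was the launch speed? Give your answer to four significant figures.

On level ground, R = v₀² sin(2θ) / g, so v₀ = √(R g / sin 2θ).
sin(2 × 54.06°) = 0.9504.
v₀ = √(192.1 × 9.8 / 0.9504) = √1980.8 = 44.51 m/s.

44.51 m/s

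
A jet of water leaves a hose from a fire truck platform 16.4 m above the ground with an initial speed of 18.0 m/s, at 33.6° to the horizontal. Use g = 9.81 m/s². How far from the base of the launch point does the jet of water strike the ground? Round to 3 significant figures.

Components: v_x = 18.0 cos 33.6° = 14.99 m/s, v_y = 18.0 sin 33.6° = 9.961 m/s.
Vertical: 0 = 16.4 + 9.961 t − ½(9.81) t² ⇒ 4.905 t² − 9.961 t − 16.4 = 0.
t = [9.961 + √(99.22 + 321.8)] / 9.810 = 3.107 s.
Horizontal: R = v_x · t = 14.99 × 3.107 = 46.6 m.

46.6 m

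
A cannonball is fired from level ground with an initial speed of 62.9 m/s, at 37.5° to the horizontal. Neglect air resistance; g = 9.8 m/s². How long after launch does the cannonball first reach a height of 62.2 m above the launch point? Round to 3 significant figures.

2.30 s

v_y0 = 62.9 sin 37.5° = 38.29 m/s.
Set y = v_y0 t − ½ g t² = 62.2: 4.900 t² − 38.29 t + 62.2 = 0.
t = [38.29 ± √(1466 − 1219)] / 9.8 = (38.29 ± 15.72) / 9.8, giving t = 2.30 s or t = 5.51 s.
The cannonball is on the way up at the first time, so t = 2.30 s.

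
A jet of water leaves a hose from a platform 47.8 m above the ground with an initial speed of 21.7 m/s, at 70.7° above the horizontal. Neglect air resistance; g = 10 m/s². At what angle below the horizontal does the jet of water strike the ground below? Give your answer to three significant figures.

79.1°

v_x = 21.7 cos 70.7° = 7.172 m/s.
At impact |v_y| = √(v_y0² + 2 g h) = √(20.48² + 2×10×47.8) = 37.09 m/s.
Angle below horizontal = arctan(|v_y| / v_x) = arctan(37.09 / 7.172) = 79.1°.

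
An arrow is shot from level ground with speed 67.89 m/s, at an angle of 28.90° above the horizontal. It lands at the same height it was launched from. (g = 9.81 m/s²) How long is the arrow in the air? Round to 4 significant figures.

6.689 s

Vertical component: v_y = 67.89 sin 28.90° = 32.810 m/s.
For a projectile landing at launch height, time of flight is t = 2 v_y / g = 2 × 32.810 / 9.81 = 6.689 s.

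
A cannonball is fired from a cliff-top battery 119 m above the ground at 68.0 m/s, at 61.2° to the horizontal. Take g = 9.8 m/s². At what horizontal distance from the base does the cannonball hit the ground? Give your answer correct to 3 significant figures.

456 m

Components: v_x = 68.0 cos 61.2° = 32.76 m/s, v_y = 68.0 sin 61.2° = 59.59 m/s.
Vertical: 0 = 119 + 59.59 t − ½(9.8) t² ⇒ 4.900 t² − 59.59 t − 119 = 0.
t = [59.59 + √(3551 + 2332)] / 9.800 = 13.91 s.
Horizontal: R = v_x · t = 32.76 × 13.91 = 456 m.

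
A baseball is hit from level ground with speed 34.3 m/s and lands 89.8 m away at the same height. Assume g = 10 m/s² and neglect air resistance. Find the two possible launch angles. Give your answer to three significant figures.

24.9° and 65.1°

Level-ground range: R = v₀² sin(2θ)/g ⇒ sin 2θ = R g / v₀² = 89.8×10/34.3² = 0.7633.
2θ = arcsin(0.7633) = 49.76° or 180° − 49.76° = 130.24°.
So θ = 24.9° or θ = 65.1°.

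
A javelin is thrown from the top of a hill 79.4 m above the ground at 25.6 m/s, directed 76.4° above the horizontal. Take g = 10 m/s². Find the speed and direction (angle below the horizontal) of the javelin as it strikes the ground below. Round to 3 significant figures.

47.4 m/s at 82.7° below the horizontal

v_x = 25.6 cos 76.4° = 6.020 m/s (constant).
|v_y| at impact = √((24.88)² + 2×10×79.4) = 46.98 m/s.
Speed = √(6.020² + 46.98²) = 47.4 m/s; angle = arctan(46.98/6.020) = 82.7° below horizontal.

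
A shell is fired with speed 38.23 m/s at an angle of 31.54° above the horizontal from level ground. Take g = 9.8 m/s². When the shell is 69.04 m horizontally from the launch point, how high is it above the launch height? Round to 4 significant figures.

v_x = 38.23 cos 31.54° = 32.582 m/s, v_y0 = 38.23 sin 31.54° = 19.998 m/s.
Time to reach x = 69.04 m: t = x / v_x = 69.04 / 32.582 = 2.1190 s.
y = v_y0 t − ½ g t² = 19.998×2.1190 − 4.900×2.1190² = 20.37 m.

20.37 m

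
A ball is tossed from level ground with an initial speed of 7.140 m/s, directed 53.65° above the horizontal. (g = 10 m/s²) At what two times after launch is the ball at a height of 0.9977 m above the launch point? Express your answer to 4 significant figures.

0.2129 s and 0.9372 s

v_y0 = 7.140 sin 53.65° = 5.7506 m/s.
Set y = v_y0 t − ½ g t² = 0.9977: 5.000 t² − 5.7506 t + 0.9977 = 0.
t = [5.7506 ± √(33.069 − 19.954)] / 10 = (5.7506 ± 3.6215) / 10, giving t = 0.2129 s or t = 0.9372 s.
So the ball is at 0.9977 m at t = 0.2129 s (rising) and t = 0.9372 s (falling).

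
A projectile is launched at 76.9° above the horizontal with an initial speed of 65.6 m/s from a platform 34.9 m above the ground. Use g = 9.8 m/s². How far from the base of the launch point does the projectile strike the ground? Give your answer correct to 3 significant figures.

Components: v_x = 65.6 cos 76.9° = 14.87 m/s, v_y = 65.6 sin 76.9° = 63.89 m/s.
Vertical: 0 = 34.9 + 63.89 t − ½(9.8) t² ⇒ 4.900 t² − 63.89 t − 34.9 = 0.
t = [63.89 + √(4082 + 684.0)] / 9.800 = 13.56 s.
Horizontal: R = v_x · t = 14.87 × 13.56 = 202 m.

202 m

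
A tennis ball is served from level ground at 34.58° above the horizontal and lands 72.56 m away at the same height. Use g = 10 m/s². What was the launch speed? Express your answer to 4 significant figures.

27.86 m/s

On level ground, R = v₀² sin(2θ) / g, so v₀ = √(R g / sin 2θ).
sin(2 × 34.58°) = 0.9346.
v₀ = √(72.56 × 10 / 0.9346) = √776.37 = 27.86 m/s.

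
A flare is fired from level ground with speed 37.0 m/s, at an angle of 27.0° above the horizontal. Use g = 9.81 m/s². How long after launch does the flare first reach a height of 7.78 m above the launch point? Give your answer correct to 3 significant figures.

v_y0 = 37.0 sin 27.0° = 16.80 m/s.
Set y = v_y0 t − ½ g t² = 7.78: 4.905 t² − 16.80 t + 7.78 = 0.
t = [16.80 ± √(282.2 − 152.6)] / 9.81 = (16.80 ± 11.38) / 9.81, giving t = 0.552 s or t = 2.87 s.
The flare is on the way up at the first time, so t = 0.552 s.

0.552 s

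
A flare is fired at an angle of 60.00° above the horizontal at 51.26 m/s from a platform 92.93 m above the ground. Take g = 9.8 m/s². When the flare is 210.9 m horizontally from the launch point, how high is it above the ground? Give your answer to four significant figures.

v_x = 51.26 cos 60.00° = 25.630 m/s, v_y0 = 51.26 sin 60.00° = 44.392 m/s.
Time to reach x = 210.9 m: t = x / v_x = 210.9 / 25.630 = 8.2286 s.
y = 92.93 + v_y0 t − ½ g t² = 92.93 + 44.392×8.2286 − 4.900×8.2286² = 126.4 m.

126.4 m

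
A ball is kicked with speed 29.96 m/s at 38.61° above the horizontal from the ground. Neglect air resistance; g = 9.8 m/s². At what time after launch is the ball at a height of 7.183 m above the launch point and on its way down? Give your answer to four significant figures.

3.382 s

v_y0 = 29.96 sin 38.61° = 18.696 m/s.
Set y = v_y0 t − ½ g t² = 7.183: 4.900 t² − 18.696 t + 7.183 = 0.
t = [18.696 ± √(349.54 − 140.79)] / 9.8 = (18.696 ± 14.448) / 9.8, giving t = 0.4335 s or t = 3.382 s.
On the way down corresponds to the larger root: t = 3.382 s.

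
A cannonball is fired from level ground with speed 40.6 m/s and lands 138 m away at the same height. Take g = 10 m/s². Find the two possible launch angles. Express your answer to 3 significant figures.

28.4° and 61.6°

Level-ground range: R = v₀² sin(2θ)/g ⇒ sin 2θ = R g / v₀² = 138×10/40.6² = 0.8372.
2θ = arcsin(0.8372) = 56.85° or 180° − 56.85° = 123.15°.
So θ = 28.4° or θ = 61.6°.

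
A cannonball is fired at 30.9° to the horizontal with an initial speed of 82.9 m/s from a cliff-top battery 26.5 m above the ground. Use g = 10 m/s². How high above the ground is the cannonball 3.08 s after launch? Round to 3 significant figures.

v_y0 = 82.9 sin 30.9° = 42.57 m/s.
y(t) = 26.5 + v_y0 t − ½ g t² = 26.5 + 42.57×3.08 − ½×10×3.08² = 110 m.

110 m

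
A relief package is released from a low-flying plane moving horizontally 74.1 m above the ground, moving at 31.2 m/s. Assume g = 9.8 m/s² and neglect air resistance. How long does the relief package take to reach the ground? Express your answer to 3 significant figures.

The horizontal speed doesn't affect the fall. With v_y0 = 0, h = ½ g t².
t = √(2 × 74.1 / 9.8) = √15.12 = 3.89 s.

3.89 s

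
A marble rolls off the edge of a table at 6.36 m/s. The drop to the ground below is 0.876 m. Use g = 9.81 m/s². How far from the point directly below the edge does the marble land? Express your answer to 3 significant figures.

Initial vertical velocity is zero, so the fall time comes from h = ½ g t²: t = √(2 × 0.876 / 9.81) = 0.4226 s.
Horizontal motion is uniform at 6.36 m/s, so x = 6.36 × 0.4226 = 2.69 m.

2.69 m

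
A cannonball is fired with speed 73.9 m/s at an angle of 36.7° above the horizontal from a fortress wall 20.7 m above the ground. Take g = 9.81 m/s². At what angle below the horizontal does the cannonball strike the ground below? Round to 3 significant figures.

39.3°

v_x = 73.9 cos 36.7° = 59.25 m/s.
At impact |v_y| = √(v_y0² + 2 g h) = √(44.16² + 2×9.81×20.7) = 48.54 m/s.
Angle below horizontal = arctan(|v_y| / v_x) = arctan(48.54 / 59.25) = 39.3°.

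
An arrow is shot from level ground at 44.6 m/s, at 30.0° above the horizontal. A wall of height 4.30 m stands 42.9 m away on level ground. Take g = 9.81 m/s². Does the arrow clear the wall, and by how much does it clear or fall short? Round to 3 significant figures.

v_x = 44.6 cos 30.0° = 38.62 m/s; v_y0 = 44.6 sin 30.0° = 22.30 m/s.
Time to reach the wall: t = 42.9 / 38.62 = 1.111 s.
Height at that point: y = 22.30×1.111 − 4.905×1.111² = 18.72 m.
That is 18.72 − 4.30 = 14.4 m above the top of the wall, so the arrow clears it.

Yes — it clears the wall by 14.4 m.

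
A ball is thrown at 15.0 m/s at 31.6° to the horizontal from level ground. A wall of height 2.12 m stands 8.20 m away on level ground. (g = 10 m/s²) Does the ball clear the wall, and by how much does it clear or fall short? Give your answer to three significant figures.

Yes — it clears the wall by 0.865 m.

v_x = 15.0 cos 31.6° = 12.78 m/s; v_y0 = 15.0 sin 31.6° = 7.860 m/s.
Time to reach the wall: t = 8.20 / 12.78 = 0.6416 s.
Height at that point: y = 7.860×0.6416 − 5.000×0.6416² = 2.985 m.
That is 2.985 − 2.12 = 0.865 m above the top of the wall, so the ball clears it.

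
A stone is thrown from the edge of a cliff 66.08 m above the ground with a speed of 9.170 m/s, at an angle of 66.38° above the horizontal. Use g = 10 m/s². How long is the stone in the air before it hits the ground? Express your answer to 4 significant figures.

Vertical component: v_y = 9.170 sin 66.38° = 8.4018 m/s.
Taking up as positive with launch at y = 66.08 m, landing at y = 0: 0 = 66.08 + 8.4018 t − ½(10) t².
Solving 5.000 t² − 8.4018 t − 66.08 = 0 gives t = [8.4018 + √(8.4018² + 4·5.000·66.08)] / 10.00 = 4.571 s.

4.571 s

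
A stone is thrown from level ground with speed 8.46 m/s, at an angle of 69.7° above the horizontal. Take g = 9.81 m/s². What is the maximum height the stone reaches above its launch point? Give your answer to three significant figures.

3.21 m

Vertical component of launch velocity: v_y = 8.46 sin 69.7° = 7.935 m/s.
At the highest point the vertical velocity is zero, so v_y² = 2 g h_max.
h_max = (7.935)² / (2 × 9.81) = 62.96 / 19.62 = 3.21 m.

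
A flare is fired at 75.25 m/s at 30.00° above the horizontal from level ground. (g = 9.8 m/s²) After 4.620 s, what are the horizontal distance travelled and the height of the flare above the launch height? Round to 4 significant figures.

x = 301.1 m, y = 69.24 m

v_x = 75.25 cos 30.00° = 65.168 m/s; v_y0 = 75.25 sin 30.00° = 37.625 m/s.
x = v_x t = 65.168 × 4.620 = 301.1 m.
y = v_y0 t − ½ g t² = 37.625×4.620 − 4.900×4.620² = 69.24 m.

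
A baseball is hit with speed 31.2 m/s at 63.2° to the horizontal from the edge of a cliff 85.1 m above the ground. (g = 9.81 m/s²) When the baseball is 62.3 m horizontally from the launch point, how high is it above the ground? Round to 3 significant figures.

v_x = 31.2 cos 63.2° = 14.07 m/s, v_y0 = 31.2 sin 63.2° = 27.85 m/s.
Time to reach x = 62.3 m: t = x / v_x = 62.3 / 14.07 = 4.428 s.
y = 85.1 + v_y0 t − ½ g t² = 85.1 + 27.85×4.428 − 4.905×4.428² = 112 m.

112 m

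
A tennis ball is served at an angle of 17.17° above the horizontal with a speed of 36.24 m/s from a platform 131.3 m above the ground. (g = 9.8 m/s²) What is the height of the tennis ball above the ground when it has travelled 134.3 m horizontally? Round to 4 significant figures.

v_x = 36.24 cos 17.17° = 34.625 m/s, v_y0 = 36.24 sin 17.17° = 10.698 m/s.
Time to reach x = 134.3 m: t = x / v_x = 134.3 / 34.625 = 3.8787 s.
y = 131.3 + v_y0 t − ½ g t² = 131.3 + 10.698×3.8787 − 4.900×3.8787² = 99.08 m.

99.08 m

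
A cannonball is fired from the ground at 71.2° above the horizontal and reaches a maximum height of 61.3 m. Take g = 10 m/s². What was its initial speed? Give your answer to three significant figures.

37.0 m/s

At maximum height v_y = 0, so (v₀ sin θ)² = 2 g H.
v₀ sin 71.2° = √(2 × 10 × 61.3) = 35.01 m/s.
v₀ = 35.01 / sin 71.2° = 35.01 / 0.9466 = 37.0 m/s.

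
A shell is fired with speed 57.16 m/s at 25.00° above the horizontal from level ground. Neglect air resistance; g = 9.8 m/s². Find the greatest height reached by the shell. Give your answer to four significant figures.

Vertical component of launch velocity: v_y = 57.16 sin 25.00° = 24.157 m/s.
At the highest point the vertical velocity is zero, so v_y² = 2 g h_max.
h_max = (24.157)² / (2 × 9.8) = 583.56 / 19.60 = 29.77 m.

29.77 m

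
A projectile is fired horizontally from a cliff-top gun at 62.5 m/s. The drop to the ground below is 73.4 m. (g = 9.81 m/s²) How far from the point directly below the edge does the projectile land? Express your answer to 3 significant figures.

Initial vertical velocity is zero, so the fall time comes from h = ½ g t²: t = √(2 × 73.4 / 9.81) = 3.868 s.
Horizontal motion is uniform at 62.5 m/s, so x = 62.5 × 3.868 = 242 m.

242 m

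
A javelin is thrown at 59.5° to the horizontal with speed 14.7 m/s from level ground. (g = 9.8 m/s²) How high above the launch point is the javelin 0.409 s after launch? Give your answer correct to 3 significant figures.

v_y0 = 14.7 sin 59.5° = 12.67 m/s.
y(t) = v_y0 t − ½ g t² = 12.67×0.409 − 4.900×0.409² = 4.36 m.

4.36 m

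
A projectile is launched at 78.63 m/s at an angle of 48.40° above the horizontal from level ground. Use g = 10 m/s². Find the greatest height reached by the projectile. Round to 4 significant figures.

172.9 m

Vertical component of launch velocity: v_y = 78.63 sin 48.40° = 58.799 m/s.
At the highest point the vertical velocity is zero, so v_y² = 2 g h_max.
h_max = (58.799)² / (2 × 10) = 3457.3 / 20.00 = 172.9 m.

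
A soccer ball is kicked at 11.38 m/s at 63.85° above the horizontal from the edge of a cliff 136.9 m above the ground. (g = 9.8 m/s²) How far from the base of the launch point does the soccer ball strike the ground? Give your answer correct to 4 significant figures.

Components: v_x = 11.38 cos 63.85° = 5.0154 m/s, v_y = 11.38 sin 63.85° = 10.215 m/s.
Vertical: 0 = 136.9 + 10.215 t − ½(9.8) t² ⇒ 4.900 t² − 10.215 t − 136.9 = 0.
t = [10.215 + √(104.35 + 2683.2)] / 9.800 = 6.4298 s.
Horizontal: R = v_x · t = 5.0154 × 6.4298 = 32.25 m.

32.25 m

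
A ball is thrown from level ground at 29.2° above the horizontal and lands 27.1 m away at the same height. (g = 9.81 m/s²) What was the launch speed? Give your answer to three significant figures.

On level ground, R = v₀² sin(2θ) / g, so v₀ = √(R g / sin 2θ).
sin(2 × 29.2°) = 0.8517.
v₀ = √(27.1 × 9.81 / 0.8517) = √312.1 = 17.7 m/s.

17.7 m/s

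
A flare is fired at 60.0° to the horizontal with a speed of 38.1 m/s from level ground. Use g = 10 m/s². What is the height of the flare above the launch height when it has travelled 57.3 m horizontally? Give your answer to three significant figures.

v_x = 38.1 cos 60.0° = 19.05 m/s, v_y0 = 38.1 sin 60.0° = 33.00 m/s.
Time to reach x = 57.3 m: t = x / v_x = 57.3 / 19.05 = 3.008 s.
y = v_y0 t − ½ g t² = 33.00×3.008 − 5.000×3.008² = 54.0 m.

54.0 m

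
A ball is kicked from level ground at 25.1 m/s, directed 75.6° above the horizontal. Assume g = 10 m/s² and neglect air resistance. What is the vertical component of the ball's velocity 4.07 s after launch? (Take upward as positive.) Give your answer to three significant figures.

Initial vertical component: v_y0 = 25.1 sin 75.6° = 24.31 m/s.
v_y(t) = v_y0 − g t = 24.31 − 10 × 4.07 = -16.4 m/s.

-16.4 m/s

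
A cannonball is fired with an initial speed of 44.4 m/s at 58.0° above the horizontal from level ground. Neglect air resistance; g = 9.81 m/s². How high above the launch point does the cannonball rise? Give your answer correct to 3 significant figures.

Vertical component of launch velocity: v_y = 44.4 sin 58.0° = 37.65 m/s.
At the highest point the vertical velocity is zero, so v_y² = 2 g h_max.
h_max = (37.65)² / (2 × 9.81) = 1418 / 19.62 = 72.3 m.

72.3 m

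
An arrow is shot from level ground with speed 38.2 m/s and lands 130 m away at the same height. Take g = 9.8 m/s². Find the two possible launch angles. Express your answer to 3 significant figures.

30.4° and 59.6°

Level-ground range: R = v₀² sin(2θ)/g ⇒ sin 2θ = R g / v₀² = 130×9.8/38.2² = 0.8731.
2θ = arcsin(0.8731) = 60.82° or 180° − 60.82° = 119.18°.
So θ = 30.4° or θ = 59.6°.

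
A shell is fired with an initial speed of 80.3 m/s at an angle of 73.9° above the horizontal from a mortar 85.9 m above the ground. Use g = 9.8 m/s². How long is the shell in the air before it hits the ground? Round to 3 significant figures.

16.8 s

Vertical component: v_y = 80.3 sin 73.9° = 77.15 m/s.
Taking up as positive with launch at y = 85.9 m, landing at y = 0: 0 = 85.9 + 77.15 t − ½(9.8) t².
Solving 4.900 t² − 77.15 t − 85.9 = 0 gives t = [77.15 + √(77.15² + 4·4.900·85.9)] / 9.800 = 16.8 s.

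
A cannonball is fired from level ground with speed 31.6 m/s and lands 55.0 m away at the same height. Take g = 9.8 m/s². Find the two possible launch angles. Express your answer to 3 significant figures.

16.3° and 73.7°

Level-ground range: R = v₀² sin(2θ)/g ⇒ sin 2θ = R g / v₀² = 55.0×9.8/31.6² = 0.5398.
2θ = arcsin(0.5398) = 32.67° or 180° − 32.67° = 147.33°.
So θ = 16.3° or θ = 73.7°.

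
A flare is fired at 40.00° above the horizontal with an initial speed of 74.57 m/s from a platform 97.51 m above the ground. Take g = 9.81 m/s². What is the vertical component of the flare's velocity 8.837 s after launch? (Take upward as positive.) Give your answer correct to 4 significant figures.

Initial vertical component: v_y0 = 74.57 sin 40.00° = 47.933 m/s.
v_y(t) = v_y0 − g t = 47.933 − 9.81 × 8.837 = -38.76 m/s.

-38.76 m/s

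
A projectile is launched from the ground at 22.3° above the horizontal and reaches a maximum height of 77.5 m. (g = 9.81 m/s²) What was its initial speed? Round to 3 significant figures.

At maximum height v_y = 0, so (v₀ sin θ)² = 2 g H.
v₀ sin 22.3° = √(2 × 9.81 × 77.5) = 38.99 m/s.
v₀ = 38.99 / sin 22.3° = 38.99 / 0.3795 = 103 m/s.

103 m/s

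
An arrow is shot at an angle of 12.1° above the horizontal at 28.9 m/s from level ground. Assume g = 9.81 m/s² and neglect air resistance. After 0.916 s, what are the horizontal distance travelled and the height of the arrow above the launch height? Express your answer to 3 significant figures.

x = 25.9 m, y = 1.43 m

v_x = 28.9 cos 12.1° = 28.26 m/s; v_y0 = 28.9 sin 12.1° = 6.058 m/s.
x = v_x t = 28.26 × 0.916 = 25.9 m.
y = v_y0 t − ½ g t² = 6.058×0.916 − 4.905×0.916² = 1.43 m.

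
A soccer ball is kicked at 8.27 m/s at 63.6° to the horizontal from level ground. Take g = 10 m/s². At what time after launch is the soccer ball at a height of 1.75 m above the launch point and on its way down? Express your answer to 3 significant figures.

v_y0 = 8.27 sin 63.6° = 7.408 m/s.
Set y = v_y0 t − ½ g t² = 1.75: 5.000 t² − 7.408 t + 1.75 = 0.
t = [7.408 ± √(54.88 − 35.00)] / 10 = (7.408 ± 4.459) / 10, giving t = 0.295 s or t = 1.19 s.
On the way down corresponds to the larger root: t = 1.19 s.

1.19 s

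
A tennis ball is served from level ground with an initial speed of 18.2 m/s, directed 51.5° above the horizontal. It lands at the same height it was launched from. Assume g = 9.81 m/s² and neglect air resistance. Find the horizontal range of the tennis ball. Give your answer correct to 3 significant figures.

For level ground, R = v₀² sin(2θ) / g.
sin(2 × 51.5°) = sin 103.0° = 0.9744.
R = (18.2)² × 0.9744 / 9.81 = 32.9 m.

32.9 m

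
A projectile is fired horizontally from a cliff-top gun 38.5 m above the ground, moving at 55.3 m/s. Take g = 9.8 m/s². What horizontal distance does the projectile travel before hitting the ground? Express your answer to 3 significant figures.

155 m

Initial vertical velocity is zero, so the fall time comes from h = ½ g t²: t = √(2 × 38.5 / 9.8) = 2.803 s.
Horizontal motion is uniform at 55.3 m/s, so x = 55.3 × 2.803 = 155 m.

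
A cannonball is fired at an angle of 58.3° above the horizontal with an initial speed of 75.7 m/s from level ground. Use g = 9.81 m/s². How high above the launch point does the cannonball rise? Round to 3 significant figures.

Vertical component of launch velocity: v_y = 75.7 sin 58.3° = 64.41 m/s.
At the highest point the vertical velocity is zero, so v_y² = 2 g h_max.
h_max = (64.41)² / (2 × 9.81) = 4149 / 19.62 = 211 m.

211 m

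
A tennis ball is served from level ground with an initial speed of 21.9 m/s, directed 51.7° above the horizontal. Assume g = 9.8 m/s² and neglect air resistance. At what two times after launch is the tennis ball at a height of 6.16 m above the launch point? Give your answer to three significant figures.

v_y0 = 21.9 sin 51.7° = 17.19 m/s.
Set y = v_y0 t − ½ g t² = 6.16: 4.900 t² − 17.19 t + 6.16 = 0.
t = [17.19 ± √(295.5 − 120.7)] / 9.8 = (17.19 ± 13.22) / 9.8, giving t = 0.405 s or t = 3.10 s.
So the tennis ball is at 6.16 m at t = 0.405 s (rising) and t = 3.10 s (falling).

0.405 s and 3.10 s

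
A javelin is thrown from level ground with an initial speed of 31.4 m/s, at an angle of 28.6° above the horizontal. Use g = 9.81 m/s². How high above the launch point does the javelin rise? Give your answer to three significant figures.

11.5 m

Vertical component of launch velocity: v_y = 31.4 sin 28.6° = 15.03 m/s.
At the highest point the vertical velocity is zero, so v_y² = 2 g h_max.
h_max = (15.03)² / (2 × 9.81) = 225.9 / 19.62 = 11.5 m.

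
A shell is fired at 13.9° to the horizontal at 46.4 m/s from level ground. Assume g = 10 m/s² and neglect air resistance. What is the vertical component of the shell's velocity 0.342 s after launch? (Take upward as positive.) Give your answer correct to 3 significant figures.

7.73 m/s

Initial vertical component: v_y0 = 46.4 sin 13.9° = 11.15 m/s.
v_y(t) = v_y0 − g t = 11.15 − 10 × 0.342 = 7.73 m/s.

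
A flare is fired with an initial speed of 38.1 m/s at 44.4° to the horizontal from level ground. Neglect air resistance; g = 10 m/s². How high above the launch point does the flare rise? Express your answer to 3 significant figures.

35.5 m

Vertical component of launch velocity: v_y = 38.1 sin 44.4° = 26.66 m/s.
At the highest point the vertical velocity is zero, so v_y² = 2 g h_max.
h_max = (26.66)² / (2 × 10) = 710.8 / 20.00 = 35.5 m.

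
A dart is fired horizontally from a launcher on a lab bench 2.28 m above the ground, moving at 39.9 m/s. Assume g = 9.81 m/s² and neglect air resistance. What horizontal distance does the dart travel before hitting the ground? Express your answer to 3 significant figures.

27.2 m

Initial vertical velocity is zero, so the fall time comes from h = ½ g t²: t = √(2 × 2.28 / 9.81) = 0.6818 s.
Horizontal motion is uniform at 39.9 m/s, so x = 39.9 × 0.6818 = 27.2 m.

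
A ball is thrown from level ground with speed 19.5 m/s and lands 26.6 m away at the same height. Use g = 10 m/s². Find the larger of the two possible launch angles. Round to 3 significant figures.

67.8°

Level-ground range: R = v₀² sin(2θ)/g ⇒ sin 2θ = R g / v₀² = 26.6×10/19.5² = 0.6995.
2θ = arcsin(0.6995) = 44.39° or 180° − 44.39° = 135.61°.
So θ = 22.2° or θ = 67.8°.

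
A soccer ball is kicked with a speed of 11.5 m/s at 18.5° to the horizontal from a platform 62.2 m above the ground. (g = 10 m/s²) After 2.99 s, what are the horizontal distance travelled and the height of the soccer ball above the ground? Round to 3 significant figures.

x = 32.6 m, y = 28.4 m

v_x = 11.5 cos 18.5° = 10.91 m/s; v_y0 = 11.5 sin 18.5° = 3.649 m/s.
x = v_x t = 10.91 × 2.99 = 32.6 m.
y = 62.2 + v_y0 t − ½ g t² = 28.4 m.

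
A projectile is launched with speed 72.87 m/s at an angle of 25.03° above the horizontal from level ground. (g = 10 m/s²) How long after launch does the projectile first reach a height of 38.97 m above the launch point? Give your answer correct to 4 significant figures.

1.775 s

v_y0 = 72.87 sin 25.03° = 30.831 m/s.
Set y = v_y0 t − ½ g t² = 38.97: 5.000 t² − 30.831 t + 38.97 = 0.
t = [30.831 ± √(950.55 − 779.40)] / 10 = (30.831 ± 13.082) / 10, giving t = 1.775 s or t = 4.391 s.
The projectile is on the way up at the first time, so t = 1.775 s.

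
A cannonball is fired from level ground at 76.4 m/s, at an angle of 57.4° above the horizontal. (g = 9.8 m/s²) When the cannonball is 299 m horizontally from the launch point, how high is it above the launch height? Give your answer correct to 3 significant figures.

v_x = 76.4 cos 57.4° = 41.16 m/s, v_y0 = 76.4 sin 57.4° = 64.36 m/s.
Time to reach x = 299 m: t = x / v_x = 299 / 41.16 = 7.264 s.
y = v_y0 t − ½ g t² = 64.36×7.264 − 4.900×7.264² = 209 m.

209 m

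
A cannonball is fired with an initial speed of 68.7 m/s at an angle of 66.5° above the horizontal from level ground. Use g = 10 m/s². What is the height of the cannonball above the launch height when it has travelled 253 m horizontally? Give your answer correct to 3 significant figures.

155 m

v_x = 68.7 cos 66.5° = 27.39 m/s, v_y0 = 68.7 sin 66.5° = 63.00 m/s.
Time to reach x = 253 m: t = x / v_x = 253 / 27.39 = 9.237 s.
y = v_y0 t − ½ g t² = 63.00×9.237 − 5.000×9.237² = 155 m.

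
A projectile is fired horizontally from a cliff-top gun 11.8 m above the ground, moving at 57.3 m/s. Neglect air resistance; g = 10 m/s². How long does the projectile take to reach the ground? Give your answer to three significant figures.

The horizontal speed doesn't affect the fall. With v_y0 = 0, h = ½ g t².
t = √(2 × 11.8 / 10) = √2.360 = 1.54 s.

1.54 s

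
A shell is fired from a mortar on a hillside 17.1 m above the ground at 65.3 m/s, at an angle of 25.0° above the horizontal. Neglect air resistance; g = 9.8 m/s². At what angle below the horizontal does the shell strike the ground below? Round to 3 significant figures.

v_x = 65.3 cos 25.0° = 59.18 m/s.
At impact |v_y| = √(v_y0² + 2 g h) = √(27.60² + 2×9.8×17.1) = 33.12 m/s.
Angle below horizontal = arctan(|v_y| / v_x) = arctan(33.12 / 59.18) = 29.2°.

29.2°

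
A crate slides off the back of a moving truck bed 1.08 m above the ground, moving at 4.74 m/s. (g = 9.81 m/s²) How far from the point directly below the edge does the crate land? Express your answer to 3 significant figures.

2.22 m

Initial vertical velocity is zero, so the fall time comes from h = ½ g t²: t = √(2 × 1.08 / 9.81) = 0.4692 s.
Horizontal motion is uniform at 4.74 m/s, so x = 4.74 × 0.4692 = 2.22 m.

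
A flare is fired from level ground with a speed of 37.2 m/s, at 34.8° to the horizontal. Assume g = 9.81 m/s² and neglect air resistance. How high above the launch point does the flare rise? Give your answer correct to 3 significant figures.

23.0 m

Vertical component of launch velocity: v_y = 37.2 sin 34.8° = 21.23 m/s.
At the highest point the vertical velocity is zero, so v_y² = 2 g h_max.
h_max = (21.23)² / (2 × 9.81) = 450.7 / 19.62 = 23.0 m.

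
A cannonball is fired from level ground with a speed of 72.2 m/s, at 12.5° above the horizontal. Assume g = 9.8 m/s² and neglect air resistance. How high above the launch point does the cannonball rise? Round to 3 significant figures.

12.5 m

Vertical component of launch velocity: v_y = 72.2 sin 12.5° = 15.63 m/s.
At the highest point the vertical velocity is zero, so v_y² = 2 g h_max.
h_max = (15.63)² / (2 × 9.8) = 244.3 / 19.60 = 12.5 m.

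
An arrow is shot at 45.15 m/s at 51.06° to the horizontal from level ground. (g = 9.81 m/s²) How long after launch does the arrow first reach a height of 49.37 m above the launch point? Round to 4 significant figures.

1.922 s

v_y0 = 45.15 sin 51.06° = 35.118 m/s.
Set y = v_y0 t − ½ g t² = 49.37: 4.905 t² − 35.118 t + 49.37 = 0.
t = [35.118 ± √(1233.3 − 968.64)] / 9.81 = (35.118 ± 16.268) / 9.81, giving t = 1.922 s or t = 5.238 s.
The arrow is on the way up at the first time, so t = 1.922 s.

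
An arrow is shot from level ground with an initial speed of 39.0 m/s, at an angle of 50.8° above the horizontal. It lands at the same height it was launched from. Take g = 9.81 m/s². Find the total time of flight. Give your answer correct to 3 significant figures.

Vertical component: v_y = 39.0 sin 50.8° = 30.22 m/s.
For a projectile landing at launch height, time of flight is t = 2 v_y / g = 2 × 30.22 / 9.81 = 6.16 s.

6.16 s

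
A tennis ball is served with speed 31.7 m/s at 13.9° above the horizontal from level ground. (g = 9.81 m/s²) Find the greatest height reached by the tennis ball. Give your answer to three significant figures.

2.96 m

Vertical component of launch velocity: v_y = 31.7 sin 13.9° = 7.615 m/s.
At the highest point the vertical velocity is zero, so v_y² = 2 g h_max.
h_max = (7.615)² / (2 × 9.81) = 57.99 / 19.62 = 2.96 m.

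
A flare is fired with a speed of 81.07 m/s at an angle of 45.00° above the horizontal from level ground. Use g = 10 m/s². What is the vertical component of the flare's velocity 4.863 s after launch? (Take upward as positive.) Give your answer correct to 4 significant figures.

8.695 m/s

Initial vertical component: v_y0 = 81.07 sin 45.00° = 57.325 m/s.
v_y(t) = v_y0 − g t = 57.325 − 10 × 4.863 = 8.695 m/s.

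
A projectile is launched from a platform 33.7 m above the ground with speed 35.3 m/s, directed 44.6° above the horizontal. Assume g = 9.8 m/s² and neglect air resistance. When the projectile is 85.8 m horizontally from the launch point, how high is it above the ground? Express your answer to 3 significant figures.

v_x = 35.3 cos 44.6° = 25.13 m/s, v_y0 = 35.3 sin 44.6° = 24.79 m/s.
Time to reach x = 85.8 m: t = x / v_x = 85.8 / 25.13 = 3.414 s.
y = 33.7 + v_y0 t − ½ g t² = 33.7 + 24.79×3.414 − 4.900×3.414² = 61.2 m.

61.2 m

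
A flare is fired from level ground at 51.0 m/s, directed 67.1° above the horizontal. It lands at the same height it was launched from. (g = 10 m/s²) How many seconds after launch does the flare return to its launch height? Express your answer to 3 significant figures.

Vertical component: v_y = 51.0 sin 67.1° = 46.98 m/s.
For a projectile landing at launch height, time of flight is t = 2 v_y / g = 2 × 46.98 / 10 = 9.40 s.

9.40 s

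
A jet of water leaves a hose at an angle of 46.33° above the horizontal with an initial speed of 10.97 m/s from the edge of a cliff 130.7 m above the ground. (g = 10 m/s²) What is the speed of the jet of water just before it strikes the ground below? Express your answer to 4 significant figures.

v_x = 10.97 cos 46.33° = 7.5748 m/s is unchanged throughout.
For the vertical component, v_y² = v_y0² + 2 g h = (7.9349)² + 2×10×130.7 = 2677.0, so |v_y| = 51.740 m/s.
Impact speed = √(v_x² + v_y²) = √(57.378 + 2677.0) = 52.29 m/s.

52.29 m/s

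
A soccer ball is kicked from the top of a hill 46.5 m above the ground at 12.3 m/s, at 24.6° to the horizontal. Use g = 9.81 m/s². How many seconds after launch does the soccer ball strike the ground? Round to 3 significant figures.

Vertical component: v_y = 12.3 sin 24.6° = 5.120 m/s.
Taking up as positive with launch at y = 46.5 m, landing at y = 0: 0 = 46.5 + 5.120 t − ½(9.81) t².
Solving 4.905 t² − 5.120 t − 46.5 = 0 gives t = [5.120 + √(5.120² + 4·4.905·46.5)] / 9.810 = 3.64 s.

3.64 s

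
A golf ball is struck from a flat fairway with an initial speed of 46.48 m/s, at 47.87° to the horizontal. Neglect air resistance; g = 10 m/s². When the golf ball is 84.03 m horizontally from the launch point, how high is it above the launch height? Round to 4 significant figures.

56.58 m

v_x = 46.48 cos 47.87° = 31.179 m/s, v_y0 = 46.48 sin 47.87° = 34.471 m/s.
Time to reach x = 84.03 m: t = x / v_x = 84.03 / 31.179 = 2.6951 s.
y = v_y0 t − ½ g t² = 34.471×2.6951 − 5.000×2.6951² = 56.58 m.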